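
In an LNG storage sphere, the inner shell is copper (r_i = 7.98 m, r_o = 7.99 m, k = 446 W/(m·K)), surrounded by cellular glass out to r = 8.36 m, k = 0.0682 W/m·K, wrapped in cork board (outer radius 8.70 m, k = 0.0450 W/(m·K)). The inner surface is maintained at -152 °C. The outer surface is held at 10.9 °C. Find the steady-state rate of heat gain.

Resistance network (inner→outer):
  R_copper = (1/7.98 − 1/7.99)/(4πk) = 1.568×10^-4/(4π·446) = 2.798×10^-8 K/W
  R_cellular glass = (1/7.99 − 1/8.36)/(4πk) = 0.005539/(4π·0.0682) = 0.006463 K/W
  R_cork board = (1/8.36 − 1/8.70)/(4πk) = 0.004675/(4π·0.0450) = 0.008267 K/W
ΣR = 2.798×10^-8 + 0.006463 + 0.008267 = 0.01473 K/W
Q = ΔT/ΣR = (-152 °C − 10.9 °C)/0.01473 = -11100 W
(Negative Q ⇒ heat flows inward; heat gain = 11100 W.)

Q = 11.1 kW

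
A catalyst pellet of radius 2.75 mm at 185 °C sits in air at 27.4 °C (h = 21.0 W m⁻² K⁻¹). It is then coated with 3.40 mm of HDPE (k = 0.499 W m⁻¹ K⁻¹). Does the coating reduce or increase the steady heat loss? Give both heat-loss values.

increases: 0.315 → 1.19 W

Critical radius for a sphere: r_cr = 2k/h = 0.0475 m = 4.75 cm.
Outer radius after coating: r₂ = 0.00275 + 0.00340 = 0.00615 m.
Since r₁ < r_cr and r₂ ≤ r_cr, the coating moves toward the maximum at r_cr — heat loss rises.
Bare: R = 1/(4πr₁²h) = 501.1 K/W; Q = 157.6/501.1 = 0.315 W.
Coated: R = R_cond + R_conv = 132.2 K/W; Q = 157.6/132.2 = 1.19 W.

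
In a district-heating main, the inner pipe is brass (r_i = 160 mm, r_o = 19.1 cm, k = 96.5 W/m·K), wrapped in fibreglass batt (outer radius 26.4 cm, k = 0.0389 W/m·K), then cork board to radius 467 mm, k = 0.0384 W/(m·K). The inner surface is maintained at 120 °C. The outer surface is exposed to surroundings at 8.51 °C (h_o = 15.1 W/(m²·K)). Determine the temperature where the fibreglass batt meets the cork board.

T = 80.2 °C

Resistance network (inner→outer):
  R'_brass = ln(0.191/0.160)/(2πk) = 0.1771/(2π·96.5) = 2.921×10^-4 m·K/W
  R'_fibreglass batt = ln(0.264/0.191)/(2πk) = 0.3237/(2π·0.0389) = 1.324 m·K/W
  R'_cork board = ln(0.467/0.264)/(2πk) = 0.5704/(2π·0.0384) = 2.364 m·K/W
  R'_conv,out = 1/(2πr h) = 1/(2π·0.467·15.1) = 0.02257 m·K/W
ΣR = 2.921×10^-4 + 1.324 + 2.364 + 0.02257 = 3.711 m·K/W
Q' = ΔT/ΣR = (120 °C − 8.51 °C)/3.711 = 30.04 W/m
From the inner boundary to the fibreglass batt/cork board interface, ΣR_partial = 1.324 m·K/W.
T_interface = T_in − Q'·ΣR_partial = 120 °C − (30.04)(1.324) = 80.2 °C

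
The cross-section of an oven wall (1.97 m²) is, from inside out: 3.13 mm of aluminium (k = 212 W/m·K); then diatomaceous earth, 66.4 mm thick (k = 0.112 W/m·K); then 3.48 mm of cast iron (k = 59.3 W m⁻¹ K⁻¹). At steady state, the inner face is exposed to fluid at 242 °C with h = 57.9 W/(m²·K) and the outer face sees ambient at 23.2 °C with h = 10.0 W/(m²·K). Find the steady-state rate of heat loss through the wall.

Treat each layer as a resistance in series:
  R_conv,in = 1/(hA) = 1/(57.9·1.97) = 0.008767 K/W
  R_aluminium = L/(kA) = 0.00313/(212·1.97) = 7.494×10^-6 K/W
  R_diatomaceous earth = L/(kA) = 0.0664/(0.112·1.97) = 0.3009 K/W
  R_cast iron = L/(kA) = 0.00348/(59.3·1.97) = 2.979×10^-5 K/W
  R_conv,out = 1/(hA) = 1/(10.0·1.97) = 0.05076 K/W
ΣR = 0.008767 + 7.494×10^-6 + 0.3009 + 2.979×10^-5 + 0.05076 = 0.3605 K/W
Q = ΔT/ΣR = (242 °C − 23.2 °C)/0.3605 = 607 W

Q = 607 W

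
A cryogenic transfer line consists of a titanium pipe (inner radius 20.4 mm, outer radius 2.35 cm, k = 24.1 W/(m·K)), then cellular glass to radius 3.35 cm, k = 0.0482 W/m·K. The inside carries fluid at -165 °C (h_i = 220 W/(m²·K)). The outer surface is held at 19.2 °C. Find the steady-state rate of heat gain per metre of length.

Q' = 153 W/m

Treat each layer as a resistance in series:
  R'_conv,in = 1/(2πr h) = 1/(2π·0.0204·220) = 0.03546 m·K/W
  R'_titanium = ln(0.0235/0.0204)/(2πk) = 0.1415/(2π·24.1) = 9.342×10^-4 m·K/W
  R'_cellular glass = ln(0.0335/0.0235)/(2πk) = 0.3545/(2π·0.0482) = 1.171 m·K/W
ΣR = 0.03546 + 9.342×10^-4 + 1.171 = 1.207 m·K/W
Q' = ΔT/ΣR = (-165 °C − 19.2 °C)/1.207 = -153 W/m
(Negative Q' ⇒ heat flows inward; heat gain = 153 W/m.)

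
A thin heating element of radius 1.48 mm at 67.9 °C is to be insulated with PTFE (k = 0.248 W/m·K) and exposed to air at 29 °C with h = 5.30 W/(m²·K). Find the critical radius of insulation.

For a cylinder, r_cr = k_ins/h = 0.248/5.30 = 0.0468 m = 4.68 cm

r_cr = 4.68 cm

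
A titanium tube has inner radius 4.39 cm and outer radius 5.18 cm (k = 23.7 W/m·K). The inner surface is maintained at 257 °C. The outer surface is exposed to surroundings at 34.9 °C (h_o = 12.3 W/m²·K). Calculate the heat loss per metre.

Q' = 885 W/m

Series thermal resistances, inner to outer:
  R'_titanium = ln(0.0518/0.0439)/(2πk) = 0.1655/(2π·23.7) = 0.001111 m·K/W
  R'_conv,out = 1/(2πr h) = 1/(2π·0.0518·12.3) = 0.2498 m·K/W
ΣR = 0.001111 + 0.2498 = 0.2509 m·K/W
Q' = ΔT/ΣR = (257 °C − 34.9 °C)/0.2509 = 885 W/m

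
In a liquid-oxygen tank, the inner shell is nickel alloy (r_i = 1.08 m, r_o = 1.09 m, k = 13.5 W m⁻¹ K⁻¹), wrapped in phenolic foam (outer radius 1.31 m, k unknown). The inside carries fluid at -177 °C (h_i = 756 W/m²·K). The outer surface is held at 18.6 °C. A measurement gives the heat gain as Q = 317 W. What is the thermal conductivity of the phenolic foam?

ΣR = ΔT/Q = |-177 − 18.6|/317 = 0.6170 K/W
Known resistances:
  R_conv,in = 1/(4πr²h) = 1/(4π·1.08²·756) = 9.024×10^-5 K/W
  R_nickel alloy = (1/1.08 − 1/1.09)/(4πk) = 0.008495/(4π·13.5) = 5.007×10^-5 K/W
R_phenolic foam = ΣR − ΣR_known = 0.6170 − 1.403×10^-4 = 0.6169 K/W
(1/r₁−1/r₂)/(4πk) = 0.6169 ⇒ k = 0.1541/(4π·0.6169) = 0.0199 W/m·K

k = 0.0199 W/m·K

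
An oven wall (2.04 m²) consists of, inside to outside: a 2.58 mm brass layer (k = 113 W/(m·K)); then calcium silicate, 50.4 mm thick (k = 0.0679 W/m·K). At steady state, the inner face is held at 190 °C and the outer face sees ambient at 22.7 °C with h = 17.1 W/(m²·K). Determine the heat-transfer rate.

Treat each layer as a resistance in series:
  R_brass = L/(kA) = 0.00258/(113·2.04) = 1.119×10^-5 K/W
  R_calcium silicate = L/(kA) = 0.0504/(0.0679·2.04) = 0.3639 K/W
  R_conv,out = 1/(hA) = 1/(17.1·2.04) = 0.02867 K/W
ΣR = 1.119×10^-5 + 0.3639 + 0.02867 = 0.3926 K/W
Q = ΔT/ΣR = (190 °C − 22.7 °C)/0.3926 = 426 W

Q = 426 W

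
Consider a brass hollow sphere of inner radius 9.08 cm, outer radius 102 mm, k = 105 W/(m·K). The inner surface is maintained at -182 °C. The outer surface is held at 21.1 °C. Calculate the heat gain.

Q = 2.22×10^5 W

Q = 4πk·ΔT/(1/r₁ − 1/r₂) = 4π × 105 × 203.1 / (1/0.0908 − 1/0.102) = 2.22×10^5 W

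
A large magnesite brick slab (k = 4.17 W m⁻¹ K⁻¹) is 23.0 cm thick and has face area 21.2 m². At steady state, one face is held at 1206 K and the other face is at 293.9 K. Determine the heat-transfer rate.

Q = 3.51×10^5 W

Q = kA·ΔT/L = 4.17 × 21.2 × |1206 K − 293.9 K| / 0.230 = 3.51×10^5 W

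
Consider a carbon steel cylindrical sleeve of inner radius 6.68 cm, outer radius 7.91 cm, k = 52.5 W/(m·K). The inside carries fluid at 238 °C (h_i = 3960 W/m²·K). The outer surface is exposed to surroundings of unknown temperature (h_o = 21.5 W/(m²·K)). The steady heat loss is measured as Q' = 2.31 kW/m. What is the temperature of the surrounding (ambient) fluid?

Sum the resistances:
  R'_conv,in = 1/(2πr h) = 1/(2π·0.0668·3960) = 6.017×10^-4 m·K/W
  R'_carbon steel = ln(0.0791/0.0668)/(2πk) = 0.1690/(2π·52.5) = 5.124×10^-4 m·K/W
  R'_conv,out = 1/(2πr h) = 1/(2π·0.0791·21.5) = 0.09358 m·K/W
ΣR = 0.09470 m·K/W
ΔT = Q'·ΣR = 2310 × 0.09470 = 218.8 K
Heat flows outward, so T_out = T_in − ΔT = 238 − 218.8 = 19.2 °C

T_out = 19.2 °C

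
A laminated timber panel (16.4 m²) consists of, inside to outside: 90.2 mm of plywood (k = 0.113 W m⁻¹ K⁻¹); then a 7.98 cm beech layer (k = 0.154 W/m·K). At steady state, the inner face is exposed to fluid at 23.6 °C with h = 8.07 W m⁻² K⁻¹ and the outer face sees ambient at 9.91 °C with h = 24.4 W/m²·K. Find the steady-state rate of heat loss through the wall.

Q = 152 W

Resistance network (inner→outer):
  R_conv,in = 1/(hA) = 1/(8.07·16.4) = 0.007556 K/W
  R_plywood = L/(kA) = 0.0902/(0.113·16.4) = 0.04867 K/W
  R_beech = L/(kA) = 0.0798/(0.154·16.4) = 0.03160 K/W
  R_conv,out = 1/(hA) = 1/(24.4·16.4) = 0.002499 K/W
ΣR = 0.007556 + 0.04867 + 0.03160 + 0.002499 = 0.09033 K/W
Q = ΔT/ΣR = (23.6 °C − 9.91 °C)/0.09033 = 152 W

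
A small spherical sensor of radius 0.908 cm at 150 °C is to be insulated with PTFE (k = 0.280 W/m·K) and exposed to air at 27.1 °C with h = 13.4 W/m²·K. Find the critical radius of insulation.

r_cr = 4.18 cm

For a sphere, r_cr = 2k_ins/h = 2·0.280/13.4 = 0.0418 m = 4.18 cm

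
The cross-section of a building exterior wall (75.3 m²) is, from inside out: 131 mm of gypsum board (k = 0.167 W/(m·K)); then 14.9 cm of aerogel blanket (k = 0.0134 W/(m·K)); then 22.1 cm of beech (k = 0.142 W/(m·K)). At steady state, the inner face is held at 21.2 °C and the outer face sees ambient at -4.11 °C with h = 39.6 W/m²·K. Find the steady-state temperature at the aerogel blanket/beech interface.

T = -1.14 °C

Resistance network (inner→outer):
  R_gypsum board = L/(kA) = 0.131/(0.167·75.3) = 0.01042 K/W
  R_aerogel blanket = L/(kA) = 0.149/(0.0134·75.3) = 0.1477 K/W
  R_beech = L/(kA) = 0.221/(0.142·75.3) = 0.02067 K/W
  R_conv,out = 1/(hA) = 1/(39.6·75.3) = 3.354×10^-4 K/W
ΣR = 0.01042 + 0.1477 + 0.02067 + 3.354×10^-4 = 0.1791 K/W
Q = ΔT/ΣR = (21.2 °C − -4.11 °C)/0.1791 = 141.3 W
From the inner boundary to the aerogel blanket/beech interface, ΣR_partial = 0.1581 K/W.
T_interface = T_in − Q·ΣR_partial = 21.2 °C − (141.3)(0.1581) = -1.14 °C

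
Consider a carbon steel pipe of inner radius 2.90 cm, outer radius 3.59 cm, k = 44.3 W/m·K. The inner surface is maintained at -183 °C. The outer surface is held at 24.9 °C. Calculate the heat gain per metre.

Q' = 2πk·ΔT/ln(r₂/r₁) = 2π × 44.3 × 207.9 / ln(0.0359/0.0290) = 2.71×10^5 W/m

Q' = 271 kW/m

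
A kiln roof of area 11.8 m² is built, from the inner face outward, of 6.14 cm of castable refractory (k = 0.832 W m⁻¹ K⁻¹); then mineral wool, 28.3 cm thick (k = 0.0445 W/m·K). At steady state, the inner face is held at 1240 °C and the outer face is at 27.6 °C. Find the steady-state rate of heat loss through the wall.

Q = 2.22 kW

Treat each layer as a resistance in series:
  R_castable refractory = L/(kA) = 0.0614/(0.832·11.8) = 0.006254 K/W
  R_mineral wool = L/(kA) = 0.283/(0.0445·11.8) = 0.5389 K/W
ΣR = 0.006254 + 0.5389 = 0.5452 K/W
Q = ΔT/ΣR = (1240 °C − 27.6 °C)/0.5452 = 2220 W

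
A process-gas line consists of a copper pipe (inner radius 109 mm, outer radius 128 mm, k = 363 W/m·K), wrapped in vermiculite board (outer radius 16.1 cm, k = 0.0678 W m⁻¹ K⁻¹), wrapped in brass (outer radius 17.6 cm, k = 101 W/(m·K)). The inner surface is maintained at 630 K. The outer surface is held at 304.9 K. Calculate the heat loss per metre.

Q' = 604 W/m

Series thermal resistances, inner to outer:
  R'_copper = ln(0.128/0.109)/(2πk) = 0.1607/(2π·363) = 7.045×10^-5 m·K/W
  R'_vermiculite board = ln(0.161/0.128)/(2πk) = 0.2294/(2π·0.0678) = 0.5384 m·K/W
  R'_brass = ln(0.176/0.161)/(2πk) = 0.08908/(2π·101) = 1.404×10^-4 m·K/W
ΣR = 7.045×10^-5 + 0.5384 + 1.404×10^-4 = 0.5386 m·K/W
Q' = ΔT/ΣR = (630 K − 304.9 K)/0.5386 = 604 W/m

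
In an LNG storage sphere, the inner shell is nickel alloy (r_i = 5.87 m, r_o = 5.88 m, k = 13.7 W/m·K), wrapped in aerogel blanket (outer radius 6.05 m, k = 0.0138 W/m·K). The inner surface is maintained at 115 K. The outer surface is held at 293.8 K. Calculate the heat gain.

Q = 6.49 kW

Series thermal resistances, inner to outer:
  R_nickel alloy = (1/5.87 − 1/5.88)/(4πk) = 2.897×10^-4/(4π·13.7) = 1.683×10^-6 K/W
  R_aerogel blanket = (1/5.88 − 1/6.05)/(4πk) = 0.004779/(4π·0.0138) = 0.02756 K/W
ΣR = 1.683×10^-6 + 0.02756 = 0.02756 K/W
Q = ΔT/ΣR = (115 K − 293.8 K)/0.02756 = -6490 W
(Negative Q ⇒ heat flows inward; heat gain = 6490 W.)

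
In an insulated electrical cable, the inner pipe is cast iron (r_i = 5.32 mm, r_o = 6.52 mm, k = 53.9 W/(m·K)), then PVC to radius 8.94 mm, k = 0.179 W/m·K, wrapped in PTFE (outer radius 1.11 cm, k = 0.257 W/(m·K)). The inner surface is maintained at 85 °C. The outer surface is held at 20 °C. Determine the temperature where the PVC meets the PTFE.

T = 41.0 °C

Series thermal resistances, inner to outer:
  R'_cast iron = ln(0.00652/0.00532)/(2πk) = 0.2034/(2π·53.9) = 6.006×10^-4 m·K/W
  R'_PVC = ln(0.00894/0.00652)/(2πk) = 0.3157/(2π·0.179) = 0.2807 m·K/W
  R'_PTFE = ln(0.0111/0.00894)/(2πk) = 0.2164/(2π·0.257) = 0.1340 m·K/W
ΣR = 6.006×10^-4 + 0.2807 + 0.1340 = 0.4153 m·K/W
Q' = ΔT/ΣR = (85 °C − 20 °C)/0.4153 = 156.5 W/m
From the inner boundary to the PVC/PTFE interface, ΣR_partial = 0.2813 m·K/W.
T_interface = T_in − Q'·ΣR_partial = 85 °C − (156.5)(0.2813) = 41.0 °C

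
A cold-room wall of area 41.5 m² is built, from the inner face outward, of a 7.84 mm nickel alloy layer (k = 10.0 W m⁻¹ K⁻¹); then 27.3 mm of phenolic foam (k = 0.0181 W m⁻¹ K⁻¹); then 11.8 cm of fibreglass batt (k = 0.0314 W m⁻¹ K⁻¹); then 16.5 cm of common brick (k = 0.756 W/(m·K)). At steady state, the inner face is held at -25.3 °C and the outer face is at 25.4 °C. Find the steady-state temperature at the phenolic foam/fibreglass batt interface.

Treat each layer as a resistance in series:
  R_nickel alloy = L/(kA) = 0.00784/(10.0·41.5) = 1.889×10^-5 K/W
  R_phenolic foam = L/(kA) = 0.0273/(0.0181·41.5) = 0.03634 K/W
  R_fibreglass batt = L/(kA) = 0.118/(0.0314·41.5) = 0.09055 K/W
  R_common brick = L/(kA) = 0.165/(0.756·41.5) = 0.005259 K/W
ΣR = 1.889×10^-5 + 0.03634 + 0.09055 + 0.005259 = 0.1322 K/W
Q = ΔT/ΣR = (-25.3 °C − 25.4 °C)/0.1322 = -383.5 W
From the inner boundary to the phenolic foam/fibreglass batt interface, ΣR_partial = 0.03636 K/W.
T_interface = T_in − Q·ΣR_partial = -25.3 °C − (-383.5)(0.03636) = -11.4 °C

T = -11.4 °C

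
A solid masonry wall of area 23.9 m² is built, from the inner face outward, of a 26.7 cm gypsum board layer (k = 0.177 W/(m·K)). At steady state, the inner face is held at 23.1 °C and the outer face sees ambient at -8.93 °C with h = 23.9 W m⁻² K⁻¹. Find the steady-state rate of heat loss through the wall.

Resistance network (inner→outer):
  R_gypsum board = L/(kA) = 0.267/(0.177·23.9) = 0.06312 K/W
  R_conv,out = 1/(hA) = 1/(23.9·23.9) = 0.001751 K/W
ΣR = 0.06312 + 0.001751 = 0.06487 K/W
Q = ΔT/ΣR = (23.1 °C − -8.93 °C)/0.06487 = 494 W

Q = 494 W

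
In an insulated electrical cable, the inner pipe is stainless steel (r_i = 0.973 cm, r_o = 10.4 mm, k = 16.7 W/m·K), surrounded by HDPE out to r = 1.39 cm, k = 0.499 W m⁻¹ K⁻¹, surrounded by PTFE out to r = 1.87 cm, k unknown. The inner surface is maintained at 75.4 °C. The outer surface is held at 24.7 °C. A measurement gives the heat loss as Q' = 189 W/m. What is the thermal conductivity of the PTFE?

ΣR = ΔT/Q' = |75.4 − 24.7|/189 = 0.2683 m·K/W
Known resistances:
  R'_stainless steel = ln(0.0104/0.00973)/(2πk) = 0.06659/(2π·16.7) = 6.346×10^-4 m·K/W
  R'_HDPE = ln(0.0139/0.0104)/(2πk) = 0.2901/(2π·0.499) = 0.09252 m·K/W
R_PTFE = ΣR − ΣR_known = 0.2683 − 0.09315 = 0.1751 m·K/W
ln(r₂/r₁)/(2πk) = 0.1751 ⇒ k = 0.2966/(2π·0.1751) = 0.270 W/m·K

k = 0.270 W/m·K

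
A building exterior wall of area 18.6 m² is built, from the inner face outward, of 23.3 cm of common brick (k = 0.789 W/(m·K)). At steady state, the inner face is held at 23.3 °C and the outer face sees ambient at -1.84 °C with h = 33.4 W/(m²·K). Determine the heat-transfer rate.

Q = 1440 W

Treat each layer as a resistance in series:
  R_common brick = L/(kA) = 0.233/(0.789·18.6) = 0.01588 K/W
  R_conv,out = 1/(hA) = 1/(33.4·18.6) = 0.001610 K/W
ΣR = 0.01588 + 0.001610 = 0.01749 K/W
Q = ΔT/ΣR = (23.3 °C − -1.84 °C)/0.01749 = 1440 W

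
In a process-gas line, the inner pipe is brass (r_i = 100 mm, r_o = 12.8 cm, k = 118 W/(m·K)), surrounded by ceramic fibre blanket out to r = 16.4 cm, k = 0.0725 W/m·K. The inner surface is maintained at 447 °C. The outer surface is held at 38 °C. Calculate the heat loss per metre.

Series thermal resistances, inner to outer:
  R'_brass = ln(0.128/0.100)/(2πk) = 0.2469/(2π·118) = 3.330×10^-4 m·K/W
  R'_ceramic fibre blanket = ln(0.164/0.128)/(2πk) = 0.2478/(2π·0.0725) = 0.5441 m·K/W
ΣR = 3.330×10^-4 + 0.5441 = 0.5444 m·K/W
Q' = ΔT/ΣR = (447 °C − 38 °C)/0.5444 = 751 W/m

Q' = 751 W/m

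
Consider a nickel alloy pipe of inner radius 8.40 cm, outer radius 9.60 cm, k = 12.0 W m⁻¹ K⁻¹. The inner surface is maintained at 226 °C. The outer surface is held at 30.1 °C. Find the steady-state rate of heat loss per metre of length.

Q' = 111 kW/m

Q' = 2πk·ΔT/ln(r₂/r₁) = 2π × 12.0 × 195.9 / ln(0.0960/0.0840) = 1.11×10^5 W/m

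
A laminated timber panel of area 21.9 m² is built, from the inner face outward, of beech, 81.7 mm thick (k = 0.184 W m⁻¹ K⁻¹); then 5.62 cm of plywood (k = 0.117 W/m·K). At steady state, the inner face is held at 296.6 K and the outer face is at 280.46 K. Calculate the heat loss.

Resistance network (inner→outer):
  R_beech = L/(kA) = 0.0817/(0.184·21.9) = 0.02027 K/W
  R_plywood = L/(kA) = 0.0562/(0.117·21.9) = 0.02193 K/W
ΣR = 0.02027 + 0.02193 = 0.04220 K/W
Q = ΔT/ΣR = (296.6 K − 280.46 K)/0.04220 = 382 W

Q = 382 W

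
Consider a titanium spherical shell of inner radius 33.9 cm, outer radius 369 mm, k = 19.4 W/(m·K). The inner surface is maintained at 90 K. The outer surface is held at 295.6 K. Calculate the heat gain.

Q = 209 kW

Q = 4πk·ΔT/(1/r₁ − 1/r₂) = 4π × 19.4 × 205.6 / (1/0.339 − 1/0.369) = 2.09×10^5 W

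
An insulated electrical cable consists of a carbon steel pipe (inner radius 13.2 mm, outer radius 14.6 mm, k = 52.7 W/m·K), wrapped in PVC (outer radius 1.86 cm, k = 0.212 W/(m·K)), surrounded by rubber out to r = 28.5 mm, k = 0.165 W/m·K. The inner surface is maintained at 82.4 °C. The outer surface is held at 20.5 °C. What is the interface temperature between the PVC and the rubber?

T = 63.4 °C

Resistance network (inner→outer):
  R'_carbon steel = ln(0.0146/0.0132)/(2πk) = 0.1008/(2π·52.7) = 3.044×10^-4 m·K/W
  R'_PVC = ln(0.0186/0.0146)/(2πk) = 0.2421/(2π·0.212) = 0.1818 m·K/W
  R'_rubber = ln(0.0285/0.0186)/(2πk) = 0.4267/(2π·0.165) = 0.4116 m·K/W
ΣR = 3.044×10^-4 + 0.1818 + 0.4116 = 0.5937 m·K/W
Q' = ΔT/ΣR = (82.4 °C − 20.5 °C)/0.5937 = 104.3 W/m
From the inner boundary to the PVC/rubber interface, ΣR_partial = 0.1821 m·K/W.
T_interface = T_in − Q'·ΣR_partial = 82.4 °C − (104.3)(0.1821) = 63.4 °C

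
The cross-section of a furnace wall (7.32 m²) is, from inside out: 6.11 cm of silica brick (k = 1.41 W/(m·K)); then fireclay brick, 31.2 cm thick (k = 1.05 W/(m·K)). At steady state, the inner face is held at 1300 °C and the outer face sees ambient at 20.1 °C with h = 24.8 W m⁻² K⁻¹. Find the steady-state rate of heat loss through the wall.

Resistance network (inner→outer):
  R_silica brick = L/(kA) = 0.0611/(1.41·7.32) = 0.005920 K/W
  R_fireclay brick = L/(kA) = 0.312/(1.05·7.32) = 0.04059 K/W
  R_conv,out = 1/(hA) = 1/(24.8·7.32) = 0.005509 K/W
ΣR = 0.005920 + 0.04059 + 0.005509 = 0.05202 K/W
Q = ΔT/ΣR = (1300 °C − 20.1 °C)/0.05202 = 24600 W

Q = 24600 W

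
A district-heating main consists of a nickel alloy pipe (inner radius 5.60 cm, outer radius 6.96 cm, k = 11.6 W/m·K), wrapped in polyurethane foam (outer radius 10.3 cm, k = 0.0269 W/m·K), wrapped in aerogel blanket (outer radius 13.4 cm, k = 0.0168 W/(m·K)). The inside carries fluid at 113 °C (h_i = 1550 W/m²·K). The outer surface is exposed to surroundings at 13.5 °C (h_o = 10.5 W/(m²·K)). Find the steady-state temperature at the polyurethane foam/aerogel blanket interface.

T = 66.1 °C

Treat each layer as a resistance in series:
  R'_conv,in = 1/(2πr h) = 1/(2π·0.0560·1550) = 0.001834 m·K/W
  R'_nickel alloy = ln(0.0696/0.0560)/(2πk) = 0.2174/(2π·11.6) = 0.002983 m·K/W
  R'_polyurethane foam = ln(0.103/0.0696)/(2πk) = 0.3920/(2π·0.0269) = 2.319 m·K/W
  R'_aerogel blanket = ln(0.134/0.103)/(2πk) = 0.2631/(2π·0.0168) = 2.493 m·K/W
  R'_conv,out = 1/(2πr h) = 1/(2π·0.134·10.5) = 0.1131 m·K/W
ΣR = 0.001834 + 0.002983 + 2.319 + 2.493 + 0.1131 = 4.930 m·K/W
Q' = ΔT/ΣR = (113 °C − 13.5 °C)/4.930 = 20.18 W/m
From the inner boundary to the polyurethane foam/aerogel blanket interface, ΣR_partial = 2.324 m·K/W.
T_interface = T_in − Q'·ΣR_partial = 113 °C − (20.18)(2.324) = 66.1 °C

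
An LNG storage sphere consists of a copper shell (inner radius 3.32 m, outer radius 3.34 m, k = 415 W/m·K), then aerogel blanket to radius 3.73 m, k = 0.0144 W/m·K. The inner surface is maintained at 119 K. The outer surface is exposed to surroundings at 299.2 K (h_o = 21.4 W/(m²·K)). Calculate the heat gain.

Treat each layer as a resistance in series:
  R_copper = (1/3.32 − 1/3.34)/(4πk) = 0.001804/(4π·415) = 3.458×10^-7 K/W
  R_aerogel blanket = (1/3.34 − 1/3.73)/(4πk) = 0.03130/(4π·0.0144) = 0.1730 K/W
  R_conv,out = 1/(4πr²h) = 1/(4π·3.73²·21.4) = 2.673×10^-4 K/W
ΣR = 3.458×10^-7 + 0.1730 + 2.673×10^-4 = 0.1733 K/W
Q = ΔT/ΣR = (119 K − 299.2 K)/0.1733 = -1040 W
(Negative Q ⇒ heat flows inward; heat gain = 1040 W.)

Q = 1040 W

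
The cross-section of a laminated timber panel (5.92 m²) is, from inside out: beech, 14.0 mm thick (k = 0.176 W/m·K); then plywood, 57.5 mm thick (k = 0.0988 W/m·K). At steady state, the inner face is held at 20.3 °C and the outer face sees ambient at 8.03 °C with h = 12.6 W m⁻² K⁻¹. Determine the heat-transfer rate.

Treat each layer as a resistance in series:
  R_beech = L/(kA) = 0.0140/(0.176·5.92) = 0.01344 K/W
  R_plywood = L/(kA) = 0.0575/(0.0988·5.92) = 0.09831 K/W
  R_conv,out = 1/(hA) = 1/(12.6·5.92) = 0.01341 K/W
ΣR = 0.01344 + 0.09831 + 0.01341 = 0.1252 K/W
Q = ΔT/ΣR = (20.3 °C − 8.03 °C)/0.1252 = 98.0 W

Q = 98.0 W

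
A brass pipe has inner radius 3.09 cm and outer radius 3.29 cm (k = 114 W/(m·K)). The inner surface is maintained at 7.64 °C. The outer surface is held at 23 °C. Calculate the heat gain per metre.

Q' = 2πk·ΔT/ln(r₂/r₁) = 2π × 114 × 15.36 / ln(0.0329/0.0309) = 1.75×10^5 W/m

Q' = 175 kW/m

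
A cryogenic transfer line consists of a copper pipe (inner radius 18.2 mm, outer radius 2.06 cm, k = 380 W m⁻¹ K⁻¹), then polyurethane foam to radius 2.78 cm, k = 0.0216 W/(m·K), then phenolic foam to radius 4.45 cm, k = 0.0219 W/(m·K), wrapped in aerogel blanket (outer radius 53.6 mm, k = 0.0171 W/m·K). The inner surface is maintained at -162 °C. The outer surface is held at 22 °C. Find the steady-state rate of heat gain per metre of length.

Treat each layer as a resistance in series:
  R'_copper = ln(0.0206/0.0182)/(2πk) = 0.1239/(2π·380) = 5.188×10^-5 m·K/W
  R'_polyurethane foam = ln(0.0278/0.0206)/(2πk) = 0.2997/(2π·0.0216) = 2.209 m·K/W
  R'_phenolic foam = ln(0.0445/0.0278)/(2πk) = 0.4705/(2π·0.0219) = 3.419 m·K/W
  R'_aerogel blanket = ln(0.0536/0.0445)/(2πk) = 0.1861/(2π·0.0171) = 1.732 m·K/W
ΣR = 5.188×10^-5 + 2.209 + 3.419 + 1.732 = 7.360 m·K/W
Q' = ΔT/ΣR = (-162 °C − 22 °C)/7.360 = -25.0 W/m
(Negative Q' ⇒ heat flows inward; heat gain = 25.0 W/m.)

Q' = 25.0 W/m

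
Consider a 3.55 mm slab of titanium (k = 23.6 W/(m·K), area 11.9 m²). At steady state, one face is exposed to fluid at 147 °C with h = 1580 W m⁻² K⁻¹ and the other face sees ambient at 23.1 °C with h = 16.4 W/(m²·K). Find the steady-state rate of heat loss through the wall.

Q = 23900 W

Series thermal resistances, inner to outer:
  R_conv,in = 1/(hA) = 1/(1580·11.9) = 5.319×10^-5 K/W
  R_titanium = L/(kA) = 0.00355/(23.6·11.9) = 1.264×10^-5 K/W
  R_conv,out = 1/(hA) = 1/(16.4·11.9) = 0.005124 K/W
ΣR = 5.319×10^-5 + 1.264×10^-5 + 0.005124 = 0.005190 K/W
Q = ΔT/ΣR = (147 °C − 23.1 °C)/0.005190 = 23900 W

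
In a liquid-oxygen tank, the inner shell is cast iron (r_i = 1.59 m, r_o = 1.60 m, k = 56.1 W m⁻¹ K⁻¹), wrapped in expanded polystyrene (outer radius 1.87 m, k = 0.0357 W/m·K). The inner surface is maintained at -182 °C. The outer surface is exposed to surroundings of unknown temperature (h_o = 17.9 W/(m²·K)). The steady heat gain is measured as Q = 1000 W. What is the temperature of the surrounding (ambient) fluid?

T_out = 20.4 °C

Series resistances:
  R_cast iron = (1/1.59 − 1/1.60)/(4πk) = 0.003931/(4π·56.1) = 5.576×10^-6 K/W
  R_expanded polystyrene = (1/1.60 − 1/1.87)/(4πk) = 0.09024/(4π·0.0357) = 0.2012 K/W
  R_conv,out = 1/(4πr²h) = 1/(4π·1.87²·17.9) = 0.001271 K/W
ΣR = 0.2024 K/W
ΔT = Q·ΣR = 1000 × 0.2024 = 202.4 K
Heat flows inward, so T_out = T_in + ΔT = -182 + 202.4 = 20.4 °C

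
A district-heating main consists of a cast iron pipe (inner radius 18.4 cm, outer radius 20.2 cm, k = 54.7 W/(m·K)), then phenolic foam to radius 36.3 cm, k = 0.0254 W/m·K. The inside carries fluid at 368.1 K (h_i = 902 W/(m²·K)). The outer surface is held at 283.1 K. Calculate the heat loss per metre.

Series thermal resistances, inner to outer:
  R'_conv,in = 1/(2πr h) = 1/(2π·0.184·902) = 9.589×10^-4 m·K/W
  R'_cast iron = ln(0.202/0.184)/(2πk) = 0.09333/(2π·54.7) = 2.716×10^-4 m·K/W
  R'_phenolic foam = ln(0.363/0.202)/(2πk) = 0.5861/(2π·0.0254) = 3.673 m·K/W
ΣR = 9.589×10^-4 + 2.716×10^-4 + 3.673 = 3.674 m·K/W
Q' = ΔT/ΣR = (368.1 K − 283.1 K)/3.674 = 23.1 W/m

Q' = 23.1 W/m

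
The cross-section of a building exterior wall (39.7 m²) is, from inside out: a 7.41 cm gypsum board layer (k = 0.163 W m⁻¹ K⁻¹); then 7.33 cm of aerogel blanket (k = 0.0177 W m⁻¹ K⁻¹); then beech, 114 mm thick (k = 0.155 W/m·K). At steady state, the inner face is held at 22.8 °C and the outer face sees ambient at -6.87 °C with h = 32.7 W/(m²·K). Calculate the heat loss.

Treat each layer as a resistance in series:
  R_gypsum board = L/(kA) = 0.0741/(0.163·39.7) = 0.01145 K/W
  R_aerogel blanket = L/(kA) = 0.0733/(0.0177·39.7) = 0.1043 K/W
  R_beech = L/(kA) = 0.114/(0.155·39.7) = 0.01853 K/W
  R_conv,out = 1/(hA) = 1/(32.7·39.7) = 7.703×10^-4 K/W
ΣR = 0.01145 + 0.1043 + 0.01853 + 7.703×10^-4 = 0.1351 K/W
Q = ΔT/ΣR = (22.8 °C − -6.87 °C)/0.1351 = 220 W

Q = 220 W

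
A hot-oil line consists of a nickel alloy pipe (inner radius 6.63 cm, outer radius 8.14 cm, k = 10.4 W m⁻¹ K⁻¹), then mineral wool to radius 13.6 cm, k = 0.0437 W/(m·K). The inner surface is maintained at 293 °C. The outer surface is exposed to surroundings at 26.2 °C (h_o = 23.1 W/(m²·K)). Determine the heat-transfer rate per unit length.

Q' = 139 W/m

Treat each layer as a resistance in series:
  R'_nickel alloy = ln(0.0814/0.0663)/(2πk) = 0.2052/(2π·10.4) = 0.003140 m·K/W
  R'_mineral wool = ln(0.136/0.0814)/(2πk) = 0.5133/(2π·0.0437) = 1.869 m·K/W
  R'_conv,out = 1/(2πr h) = 1/(2π·0.136·23.1) = 0.05066 m·K/W
ΣR = 0.003140 + 1.869 + 0.05066 = 1.923 m·K/W
Q' = ΔT/ΣR = (293 °C − 26.2 °C)/1.923 = 139 W/m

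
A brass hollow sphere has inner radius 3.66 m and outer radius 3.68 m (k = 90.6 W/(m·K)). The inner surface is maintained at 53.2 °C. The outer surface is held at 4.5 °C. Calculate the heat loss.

Q = 37300 kW

Q = 4πk·ΔT/(1/r₁ − 1/r₂) = 4π × 90.6 × 48.7 / (1/3.66 − 1/3.68) = 3.73×10^7 W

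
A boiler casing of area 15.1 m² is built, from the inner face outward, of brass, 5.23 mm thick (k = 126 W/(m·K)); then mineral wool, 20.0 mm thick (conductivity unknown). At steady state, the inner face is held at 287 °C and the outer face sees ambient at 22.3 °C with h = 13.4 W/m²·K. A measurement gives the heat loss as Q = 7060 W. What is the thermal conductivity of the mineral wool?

ΣR = ΔT/Q = |287 − 22.3|/7060 = 0.03749 K/W
Known resistances:
  R_brass = L/(kA) = 0.00523/(126·15.1) = 2.749×10^-6 K/W
  R_conv,out = 1/(hA) = 1/(13.4·15.1) = 0.004942 K/W
R_mineral wool = ΣR − ΣR_known = 0.03749 − 0.004945 = 0.03255 K/W
L/(kA) = 0.03255 ⇒ k = 0.0200/(0.03255·15.1) = 0.0407 W/m·K

k = 0.0407 W/m·K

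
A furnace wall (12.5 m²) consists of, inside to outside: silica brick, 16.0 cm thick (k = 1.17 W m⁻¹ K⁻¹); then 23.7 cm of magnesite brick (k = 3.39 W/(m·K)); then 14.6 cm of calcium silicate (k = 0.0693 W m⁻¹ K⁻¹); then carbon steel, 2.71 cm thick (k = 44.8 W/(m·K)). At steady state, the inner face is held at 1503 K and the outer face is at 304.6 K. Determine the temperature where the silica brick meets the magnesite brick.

T = 1432 K

Treat each layer as a resistance in series:
  R_silica brick = L/(kA) = 0.160/(1.17·12.5) = 0.01094 K/W
  R_magnesite brick = L/(kA) = 0.237/(3.39·12.5) = 0.005593 K/W
  R_calcium silicate = L/(kA) = 0.146/(0.0693·12.5) = 0.1685 K/W
  R_carbon steel = L/(kA) = 0.0271/(44.8·12.5) = 4.839×10^-5 K/W
ΣR = 0.01094 + 0.005593 + 0.1685 + 4.839×10^-5 = 0.1851 K/W
Q = ΔT/ΣR = (1503 K − 304.6 K)/0.1851 = 6474 W
From the inner boundary to the silica brick/magnesite brick interface, ΣR_partial = 0.01094 K/W.
T_interface = T_in − Q·ΣR_partial = 1503 K − (6474)(0.01094) = 1432 K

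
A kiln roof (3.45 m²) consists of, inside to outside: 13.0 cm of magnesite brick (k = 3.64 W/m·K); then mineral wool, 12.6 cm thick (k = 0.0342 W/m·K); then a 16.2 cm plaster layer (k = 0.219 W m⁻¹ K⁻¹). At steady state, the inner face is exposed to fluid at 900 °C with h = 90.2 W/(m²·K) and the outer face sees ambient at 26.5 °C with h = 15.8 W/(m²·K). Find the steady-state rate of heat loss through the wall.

Resistance network (inner→outer):
  R_conv,in = 1/(hA) = 1/(90.2·3.45) = 0.003213 K/W
  R_magnesite brick = L/(kA) = 0.130/(3.64·3.45) = 0.01035 K/W
  R_mineral wool = L/(kA) = 0.126/(0.0342·3.45) = 1.068 K/W
  R_plaster = L/(kA) = 0.162/(0.219·3.45) = 0.2144 K/W
  R_conv,out = 1/(hA) = 1/(15.8·3.45) = 0.01835 K/W
ΣR = 0.003213 + 0.01035 + 1.068 + 0.2144 + 0.01835 = 1.314 K/W
Q = ΔT/ΣR = (900 °C − 26.5 °C)/1.314 = 665 W

Q = 665 W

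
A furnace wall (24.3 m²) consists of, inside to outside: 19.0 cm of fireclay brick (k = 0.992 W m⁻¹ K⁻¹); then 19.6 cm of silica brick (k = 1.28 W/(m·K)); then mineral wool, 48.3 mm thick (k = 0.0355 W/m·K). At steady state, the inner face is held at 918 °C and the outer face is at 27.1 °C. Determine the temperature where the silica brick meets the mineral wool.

T = 738 °C

Resistance network (inner→outer):
  R_fireclay brick = L/(kA) = 0.190/(0.992·24.3) = 0.007882 K/W
  R_silica brick = L/(kA) = 0.196/(1.28·24.3) = 0.006301 K/W
  R_mineral wool = L/(kA) = 0.0483/(0.0355·24.3) = 0.05599 K/W
ΣR = 0.007882 + 0.006301 + 0.05599 = 0.07017 K/W
Q = ΔT/ΣR = (918 °C − 27.1 °C)/0.07017 = 12700 W
From the inner boundary to the silica brick/mineral wool interface, ΣR_partial = 0.01418 K/W.
T_interface = T_in − Q·ΣR_partial = 918 °C − (12700)(0.01418) = 738 °C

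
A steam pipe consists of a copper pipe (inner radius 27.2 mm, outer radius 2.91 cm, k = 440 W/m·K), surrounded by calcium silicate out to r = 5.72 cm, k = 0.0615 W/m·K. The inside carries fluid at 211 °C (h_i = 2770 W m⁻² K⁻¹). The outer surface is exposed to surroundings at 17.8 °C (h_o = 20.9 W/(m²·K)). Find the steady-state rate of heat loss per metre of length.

Resistance network (inner→outer):
  R'_conv,in = 1/(2πr h) = 1/(2π·0.0272·2770) = 0.002112 m·K/W
  R'_copper = ln(0.0291/0.0272)/(2πk) = 0.06752/(2π·440) = 2.442×10^-5 m·K/W
  R'_calcium silicate = ln(0.0572/0.0291)/(2πk) = 0.6758/(2π·0.0615) = 1.749 m·K/W
  R'_conv,out = 1/(2πr h) = 1/(2π·0.0572·20.9) = 0.1331 m·K/W
ΣR = 0.002112 + 2.442×10^-5 + 1.749 + 0.1331 = 1.884 m·K/W
Q' = ΔT/ΣR = (211 °C − 17.8 °C)/1.884 = 103 W/m

Q' = 103 W/m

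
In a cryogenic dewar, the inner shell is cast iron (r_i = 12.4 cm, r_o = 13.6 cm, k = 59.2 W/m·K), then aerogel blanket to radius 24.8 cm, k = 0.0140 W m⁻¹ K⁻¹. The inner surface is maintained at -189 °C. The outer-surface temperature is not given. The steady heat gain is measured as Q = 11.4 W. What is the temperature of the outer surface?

T_out = 26.2 °C

Sum the resistances:
  R_cast iron = (1/0.124 − 1/0.136)/(4πk) = 0.7116/(4π·59.2) = 9.565×10^-4 K/W
  R_aerogel blanket = (1/0.136 − 1/0.248)/(4πk) = 3.321/(4π·0.0140) = 18.88 K/W
ΣR = 18.88 K/W
ΔT = Q·ΣR = 11.4 × 18.88 = 215.2 K
Heat flows inward, so T_out = T_in + ΔT = -189 + 215.2 = 26.2 °C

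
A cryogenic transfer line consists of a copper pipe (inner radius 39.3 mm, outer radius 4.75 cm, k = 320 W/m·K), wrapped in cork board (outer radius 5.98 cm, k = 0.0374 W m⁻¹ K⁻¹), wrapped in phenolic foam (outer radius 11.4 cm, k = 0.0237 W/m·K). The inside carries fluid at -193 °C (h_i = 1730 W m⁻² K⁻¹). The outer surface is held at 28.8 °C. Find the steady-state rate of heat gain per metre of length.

Resistance network (inner→outer):
  R'_conv,in = 1/(2πr h) = 1/(2π·0.0393·1730) = 0.002341 m·K/W
  R'_copper = ln(0.0475/0.0393)/(2πk) = 0.1895/(2π·320) = 9.425×10^-5 m·K/W
  R'_cork board = ln(0.0598/0.0475)/(2πk) = 0.2303/(2π·0.0374) = 0.9799 m·K/W
  R'_phenolic foam = ln(0.114/0.0598)/(2πk) = 0.6452/(2π·0.0237) = 4.333 m·K/W
ΣR = 0.002341 + 9.425×10^-5 + 0.9799 + 4.333 = 5.315 m·K/W
Q' = ΔT/ΣR = (-193 °C − 28.8 °C)/5.315 = -41.7 W/m
(Negative Q' ⇒ heat flows inward; heat gain = 41.7 W/m.)

Q' = 41.7 W/m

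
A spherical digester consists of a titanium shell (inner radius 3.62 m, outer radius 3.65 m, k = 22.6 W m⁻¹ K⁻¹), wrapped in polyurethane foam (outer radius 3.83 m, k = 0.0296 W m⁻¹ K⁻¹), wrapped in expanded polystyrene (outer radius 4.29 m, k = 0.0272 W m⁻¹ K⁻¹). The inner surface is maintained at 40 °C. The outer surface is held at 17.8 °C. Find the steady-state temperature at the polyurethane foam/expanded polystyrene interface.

T = 33.4 °C

Series thermal resistances, inner to outer:
  R_titanium = (1/3.62 − 1/3.65)/(4πk) = 0.002270/(4π·22.6) = 7.995×10^-6 K/W
  R_polyurethane foam = (1/3.65 − 1/3.83)/(4πk) = 0.01288/(4π·0.0296) = 0.03462 K/W
  R_expanded polystyrene = (1/3.83 − 1/4.29)/(4πk) = 0.02800/(4π·0.0272) = 0.08191 K/W
ΣR = 7.995×10^-6 + 0.03462 + 0.08191 = 0.1165 K/W
Q = ΔT/ΣR = (40 °C − 17.8 °C)/0.1165 = 190.6 W
From the inner boundary to the polyurethane foam/expanded polystyrene interface, ΣR_partial = 0.03463 K/W.
T_interface = T_in − Q·ΣR_partial = 40 °C − (190.6)(0.03463) = 33.4 °C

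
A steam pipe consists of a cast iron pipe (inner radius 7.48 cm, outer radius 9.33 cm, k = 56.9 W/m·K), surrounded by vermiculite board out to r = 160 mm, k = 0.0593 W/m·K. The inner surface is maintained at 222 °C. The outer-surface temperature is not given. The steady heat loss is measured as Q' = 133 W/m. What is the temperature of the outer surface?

T_out = 29.4 °C

Sum the resistances:
  R'_cast iron = ln(0.0933/0.0748)/(2πk) = 0.2210/(2π·56.9) = 6.182×10^-4 m·K/W
  R'_vermiculite board = ln(0.160/0.0933)/(2πk) = 0.5394/(2π·0.0593) = 1.448 m·K/W
ΣR = 1.448 m·K/W
ΔT = Q'·ΣR = 133 × 1.448 = 192.6 K
Heat flows outward, so T_out = T_in − ΔT = 222 − 192.6 = 29.4 °C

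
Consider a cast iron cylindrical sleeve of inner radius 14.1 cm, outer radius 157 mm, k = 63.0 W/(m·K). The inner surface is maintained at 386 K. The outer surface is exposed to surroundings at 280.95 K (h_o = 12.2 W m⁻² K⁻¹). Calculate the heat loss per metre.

Resistance network (inner→outer):
  R'_cast iron = ln(0.157/0.141)/(2πk) = 0.1075/(2π·63.0) = 2.715×10^-4 m·K/W
  R'_conv,out = 1/(2πr h) = 1/(2π·0.157·12.2) = 0.08309 m·K/W
ΣR = 2.715×10^-4 + 0.08309 = 0.08336 m·K/W
Q' = ΔT/ΣR = (386 K − 280.95 K)/0.08336 = 1260 W/m

Q' = 1260 W/m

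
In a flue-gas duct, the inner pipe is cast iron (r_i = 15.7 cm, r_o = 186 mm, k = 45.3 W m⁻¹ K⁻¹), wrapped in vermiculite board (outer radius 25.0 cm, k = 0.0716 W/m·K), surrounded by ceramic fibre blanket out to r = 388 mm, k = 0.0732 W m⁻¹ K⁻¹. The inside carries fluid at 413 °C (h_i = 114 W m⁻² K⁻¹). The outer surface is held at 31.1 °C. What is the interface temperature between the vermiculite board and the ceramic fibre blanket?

Resistance network (inner→outer):
  R'_conv,in = 1/(2πr h) = 1/(2π·0.157·114) = 0.008892 m·K/W
  R'_cast iron = ln(0.186/0.157)/(2πk) = 0.1695/(2π·45.3) = 5.955×10^-4 m·K/W
  R'_vermiculite board = ln(0.250/0.186)/(2πk) = 0.2957/(2π·0.0716) = 0.6573 m·K/W
  R'_ceramic fibre blanket = ln(0.388/0.250)/(2πk) = 0.4395/(2π·0.0732) = 0.9557 m·K/W
ΣR = 0.008892 + 5.955×10^-4 + 0.6573 + 0.9557 = 1.622 m·K/W
Q' = ΔT/ΣR = (413 °C − 31.1 °C)/1.622 = 235.5 W/m
From the inner boundary to the vermiculite board/ceramic fibre blanket interface, ΣR_partial = 0.6668 m·K/W.
T_interface = T_in − Q'·ΣR_partial = 413 °C − (235.5)(0.6668) = 256 °C

T = 256 °C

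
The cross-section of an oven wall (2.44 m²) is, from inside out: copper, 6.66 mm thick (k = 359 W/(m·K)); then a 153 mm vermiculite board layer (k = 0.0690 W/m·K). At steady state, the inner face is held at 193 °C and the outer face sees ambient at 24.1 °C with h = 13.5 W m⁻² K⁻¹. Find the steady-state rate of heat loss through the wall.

Resistance network (inner→outer):
  R_copper = L/(kA) = 0.00666/(359·2.44) = 7.603×10^-6 K/W
  R_vermiculite board = L/(kA) = 0.153/(0.0690·2.44) = 0.9088 K/W
  R_conv,out = 1/(hA) = 1/(13.5·2.44) = 0.03036 K/W
ΣR = 7.603×10^-6 + 0.9088 + 0.03036 = 0.9392 K/W
Q = ΔT/ΣR = (193 °C − 24.1 °C)/0.9392 = 180 W

Q = 180 W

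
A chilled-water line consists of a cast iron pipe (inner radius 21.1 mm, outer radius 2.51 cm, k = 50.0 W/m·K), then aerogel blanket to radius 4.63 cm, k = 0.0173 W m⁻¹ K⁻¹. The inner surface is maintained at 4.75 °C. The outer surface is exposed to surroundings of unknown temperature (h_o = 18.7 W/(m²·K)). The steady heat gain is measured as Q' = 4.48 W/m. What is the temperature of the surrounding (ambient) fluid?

Sum the resistances:
  R'_cast iron = ln(0.0251/0.0211)/(2πk) = 0.1736/(2π·50.0) = 5.526×10^-4 m·K/W
  R'_aerogel blanket = ln(0.0463/0.0251)/(2πk) = 0.6123/(2π·0.0173) = 5.633 m·K/W
  R'_conv,out = 1/(2πr h) = 1/(2π·0.0463·18.7) = 0.1838 m·K/W
ΣR = 5.817 m·K/W
ΔT = Q'·ΣR = 4.48 × 5.817 = 26.06 K
Heat flows inward, so T_out = T_in + ΔT = 4.75 + 26.06 = 30.8 °C

T_out = 30.8 °C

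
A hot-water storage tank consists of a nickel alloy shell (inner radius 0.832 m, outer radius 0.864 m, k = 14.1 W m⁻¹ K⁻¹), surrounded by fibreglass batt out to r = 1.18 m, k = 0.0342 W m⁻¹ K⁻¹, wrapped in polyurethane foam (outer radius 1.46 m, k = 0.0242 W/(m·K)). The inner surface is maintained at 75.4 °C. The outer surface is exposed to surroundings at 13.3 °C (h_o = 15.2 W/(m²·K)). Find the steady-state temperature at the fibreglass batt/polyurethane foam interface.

T = 39.8 °C

Resistance network (inner→outer):
  R_nickel alloy = (1/0.832 − 1/0.864)/(4πk) = 0.04452/(4π·14.1) = 2.512×10^-4 K/W
  R_fibreglass batt = (1/0.864 − 1/1.18)/(4πk) = 0.3099/(4π·0.0342) = 0.7212 K/W
  R_polyurethane foam = (1/1.18 − 1/1.46)/(4πk) = 0.1625/(4π·0.0242) = 0.5344 K/W
  R_conv,out = 1/(4πr²h) = 1/(4π·1.46²·15.2) = 0.002456 K/W
ΣR = 2.512×10^-4 + 0.7212 + 0.5344 + 0.002456 = 1.258 K/W
Q = ΔT/ΣR = (75.4 °C − 13.3 °C)/1.258 = 49.36 W
From the inner boundary to the fibreglass batt/polyurethane foam interface, ΣR_partial = 0.7215 K/W.
T_interface = T_in − Q·ΣR_partial = 75.4 °C − (49.36)(0.7215) = 39.8 °C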